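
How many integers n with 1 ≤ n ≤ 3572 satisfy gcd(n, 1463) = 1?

Prime factors of 1463: 7, 11, 19. Count integers ≤ 3572 divisible by none of them.
By inclusion–exclusion: 3572 − ⌊3572/7⌋ − ⌊3572/11⌋ − ⌊3572/19⌋ + ⌊3572/77⌋ + ⌊3572/133⌋ + ⌊3572/209⌋ − ⌊3572/1463⌋ = 2637.

2637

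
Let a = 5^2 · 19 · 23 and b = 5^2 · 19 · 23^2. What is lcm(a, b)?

max exponent per prime: 5^2 · 19 · 23^2 = 251275

251275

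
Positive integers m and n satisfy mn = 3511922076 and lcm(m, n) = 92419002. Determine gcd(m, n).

gcd·lcm = product, so gcd = 3511922076/92419002 = 38.

38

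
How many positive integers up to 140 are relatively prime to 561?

Prime factors of 561: 3, 11, 17. Count integers ≤ 140 divisible by none of them.
By inclusion–exclusion: 140 − ⌊140/3⌋ − ⌊140/11⌋ − ⌊140/17⌋ + ⌊140/33⌋ + ⌊140/51⌋ + ⌊140/187⌋ − ⌊140/561⌋ = 80.

80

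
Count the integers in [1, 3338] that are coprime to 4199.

4199 = 13·17·19. Inclusion–exclusion on these primes:
3338 − ⌊3338/13⌋ − ⌊3338/17⌋ − ⌊3338/19⌋ + ⌊3338/221⌋ + ⌊3338/247⌋ + ⌊3338/323⌋ − ⌊3338/4199⌋ = 2749

2749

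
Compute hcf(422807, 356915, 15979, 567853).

422807 = 7 · 11 · 17² · 19; 356915 = 5 · 13 · 17² · 19; 15979 = 19 · 29²; 567853 = 11² · 13 · 19²
gcd takes min exponent of each prime: 19 = 19

19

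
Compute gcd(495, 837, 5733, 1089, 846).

9

495 = 3² · 5 · 11; 837 = 3³ · 31; 5733 = 3² · 7² · 13; 1089 = 3² · 11²; 846 = 2 · 3² · 47
gcd takes min exponent of each prime: 3² = 9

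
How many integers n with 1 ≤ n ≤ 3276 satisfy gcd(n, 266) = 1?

Prime factors of 266: 2, 7, 19. Count integers ≤ 3276 divisible by none of them.
By inclusion–exclusion: 3276 − ⌊3276/2⌋ − ⌊3276/7⌋ − ⌊3276/19⌋ + ⌊3276/14⌋ + ⌊3276/38⌋ + ⌊3276/133⌋ − ⌊3276/266⌋ = 1330.

1330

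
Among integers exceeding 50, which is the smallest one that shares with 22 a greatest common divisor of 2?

52

gcd(k, 22) = 2 forces 2 | k; write k = 2s. Then gcd(2s, 2·11) = 2·gcd(s, 11), so need gcd(s, 11) = 1.
2s > 50 gives s ≥ 26. The least s ≥ 26 coprime to 11 is 26, so k = 2·26 = 52.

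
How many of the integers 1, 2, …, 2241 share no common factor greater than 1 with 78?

Prime factors of 78: 2, 3, 13. Count integers ≤ 2241 divisible by none of them.
By inclusion–exclusion: 2241 − ⌊2241/2⌋ − ⌊2241/3⌋ − ⌊2241/13⌋ + ⌊2241/6⌋ + ⌊2241/26⌋ + ⌊2241/39⌋ − ⌊2241/78⌋ = 690.

690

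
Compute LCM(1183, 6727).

1136863

gcd first: 6727 = 5·1183 + 812; 1183 = 1·812 + 371; 812 = 2·371 + 70; 371 = 5·70 + 21; 70 = 3·21 + 7; 21 = 3·7 + 0 → gcd = 7
lcm = 1183·6727/gcd = 7958041/7 = 1136863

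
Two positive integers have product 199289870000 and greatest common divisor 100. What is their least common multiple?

1992898700

For any two positive integers, gcd × lcm equals their product. Hence lcm = 199289870000 / 100 = 1992898700.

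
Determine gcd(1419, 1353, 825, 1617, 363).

gcd(1419, 1353): 1419 = 1·1353 + 66; 1353 = 20·66 + 33; 66 = 2·33 + 0 → 33
gcd(33, 825): 825 = 25·33 + 0 → 33
gcd(33, 1617): 1617 = 49·33 + 0 → 33
gcd(33, 363): 363 = 11·33 + 0 → 33

33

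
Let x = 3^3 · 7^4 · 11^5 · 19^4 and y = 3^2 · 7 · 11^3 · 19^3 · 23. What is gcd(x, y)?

min exponent per shared prime: 3^2 · 7 · 11^3 · 19^3 = 575147727

575147727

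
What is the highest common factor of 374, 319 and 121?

gcd(374, 319): 374 = 1·319 + 55; 319 = 5·55 + 44; 55 = 1·44 + 11; 44 = 4·11 + 0 → 11
gcd(11, 121): 121 = 11·11 + 0 → 11

11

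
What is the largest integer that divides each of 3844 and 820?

Euclid: 3844 = 4·820 + 564; 820 = 1·564 + 256; 564 = 2·256 + 52; 256 = 4·52 + 48; 52 = 1·48 + 4; 48 = 12·4 + 0. Last nonzero remainder: 4.

4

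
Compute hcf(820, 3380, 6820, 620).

820 = 2² · 5 · 41; 3380 = 2² · 5 · 13²; 6820 = 2² · 5 · 11 · 31; 620 = 2² · 5 · 31
gcd takes min exponent of each prime: 2² · 5 = 20

20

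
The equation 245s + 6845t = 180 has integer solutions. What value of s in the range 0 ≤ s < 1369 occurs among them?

gcd(245, 6845) = 5 (Euclid: 6845 = 27·245 + 230; 245 = 1·230 + 15; 230 = 15·15 + 5; 15 = 3·5 + 0), and 5 | 180.
Extended Euclid: 245·(-447) + 6845·(16) = 5. Scale by 36: s₀ = -16092.
General solution s = s₀ + 1369k; reducing mod 1369 gives s = 336 (and t = -12).

336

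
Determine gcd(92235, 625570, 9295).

92235 = 3 · 5 · 11 · 13 · 43; 625570 = 2 · 5 · 11³ · 47; 9295 = 5 · 11 · 13²
gcd takes min exponent of each prime: 5 · 11 = 55

55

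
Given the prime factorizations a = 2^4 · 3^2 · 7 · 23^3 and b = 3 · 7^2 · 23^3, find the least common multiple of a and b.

max exponent per prime: 2^4 · 3^2 · 7^2 · 23^3 = 85850352

85850352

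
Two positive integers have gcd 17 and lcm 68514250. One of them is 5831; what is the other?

m·n = gcd·lcm = 17·68514250 = 1164742250, so n = 1164742250/5831 = 199750.

199750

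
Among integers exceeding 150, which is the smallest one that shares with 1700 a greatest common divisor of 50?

1700 = 50·34. Any m with gcd(m, 1700) = 50 is a multiple of 50, say 50s, with s coprime to 34.
Need s > 150/50, so s ≥ 4. First s ≥ 4 with gcd(s, 34) = 1 is s = 5. Thus m = 50·5 = 250.

250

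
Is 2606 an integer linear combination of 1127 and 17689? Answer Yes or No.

No

By Bézout, 1127x + 17689y = 2606 has integer solutions iff gcd(1127, 17689) | 2606.
Euclid: 17689 = 15·1127 + 784; 1127 = 1·784 + 343; 784 = 2·343 + 98; 343 = 3·98 + 49; 98 = 2·49 + 0. gcd = 49; 2606 mod 49 = 9. No.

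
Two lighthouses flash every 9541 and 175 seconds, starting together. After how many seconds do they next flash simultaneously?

9541 = 7 · 29 · 47; 175 = 5² · 7
max exponents: 5² · 7 · 29 · 47 = 238525

238525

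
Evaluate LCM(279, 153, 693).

365211

279 = 3² · 31; 153 = 3² · 17; 693 = 3² · 7 · 11
lcm takes max exponent of each prime: 3² · 7 · 11 · 17 · 31 = 365211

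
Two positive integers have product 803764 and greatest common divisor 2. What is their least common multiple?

401882

Since gcd(a,b)·lcm(a,b) = ab, lcm = 803764/2 = 401882.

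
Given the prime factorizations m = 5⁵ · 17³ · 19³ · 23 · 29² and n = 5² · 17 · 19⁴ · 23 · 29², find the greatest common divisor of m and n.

min exponent per shared prime: 5² · 17 · 19³ · 23 · 29² = 56386295725

56386295725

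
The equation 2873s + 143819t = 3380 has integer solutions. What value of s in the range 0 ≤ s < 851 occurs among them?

gcd(2873, 143819) = 169 (Euclid: 143819 = 50·2873 + 169; 2873 = 17·169 + 0), and 169 | 3380.
Extended Euclid: 2873·(-50) + 143819·(1) = 169. Scale by 20: s₀ = -1000.
General solution s = s₀ + 851k; reducing mod 851 gives s = 702 (and t = -14).

702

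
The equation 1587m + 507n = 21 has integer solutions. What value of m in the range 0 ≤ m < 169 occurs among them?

Reduce mod 507: 1587m ≡ 21 (mod 507). With g = gcd(1587, 507) = 3 dividing 21, divide through: 529m ≡ 7 (mod 169).
Since gcd(529, 169) = 1, m ≡ 7·(529)⁻¹ ≡ 8 (mod 169). Smallest non-negative: 8.

8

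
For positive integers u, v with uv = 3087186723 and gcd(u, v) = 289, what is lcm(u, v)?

10682307

Since gcd(u,v)·lcm(u,v) = uv, lcm = 3087186723/289 = 10682307.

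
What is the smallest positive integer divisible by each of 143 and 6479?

gcd first: 6479 = 45·143 + 44; 143 = 3·44 + 11; 44 = 4·11 + 0 → gcd = 11
lcm = 143·6479/gcd = 926497/11 = 84227

84227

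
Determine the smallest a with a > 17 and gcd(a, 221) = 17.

34

Multiples of 17 above 17: 17·2, 17·3, … . Need the cofactor coprime to 221/17 = 13.
Checking s = 2, 3, … the first with gcd(s, 13) = 1 is s = 2, giving 34.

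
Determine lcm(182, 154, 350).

lcm(182, 154) = 182·154/gcd = 28028/14 = 2002
lcm(2002, 350) = 2002·350/gcd = 700700/14 = 50050

50050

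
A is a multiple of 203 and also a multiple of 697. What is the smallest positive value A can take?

141491

203 = 7 · 29; 697 = 17 · 41
max exponents: 7 · 17 · 29 · 41 = 141491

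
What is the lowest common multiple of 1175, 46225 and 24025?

2087844575

lcm(1175, 46225) = 1175·46225/gcd = 54314375/25 = 2172575
lcm(2172575, 24025) = 2172575·24025/gcd = 52196114375/25 = 2087844575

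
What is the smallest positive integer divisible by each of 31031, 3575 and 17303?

31031 = 7 · 11 · 13 · 31; 3575 = 5² · 11 · 13; 17303 = 11³ · 13
lcm takes max exponent of each prime: 5² · 7 · 11³ · 13 · 31 = 93868775

93868775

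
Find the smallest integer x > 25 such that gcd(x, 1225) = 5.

30

gcd(x, 1225) = 5 forces 5 | x; write x = 5s. Then gcd(5s, 5·245) = 5·gcd(s, 245), so need gcd(s, 245) = 1.
5s > 25 gives s ≥ 6. The least s ≥ 6 coprime to 245 is 6, so x = 5·6 = 30.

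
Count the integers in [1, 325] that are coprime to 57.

205

57 = 3·19. Inclusion–exclusion on these primes:
325 − ⌊325/3⌋ − ⌊325/19⌋ + ⌊325/57⌋ = 205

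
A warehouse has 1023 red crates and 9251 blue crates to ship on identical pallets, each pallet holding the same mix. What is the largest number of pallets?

Euclid: 9251 = 9·1023 + 44; 1023 = 23·44 + 11; 44 = 4·11 + 0. Last nonzero remainder: 11.

11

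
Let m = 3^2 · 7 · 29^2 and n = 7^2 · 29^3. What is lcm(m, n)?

max exponent per prime: 3^2 · 7^2 · 29^3 = 10755549

10755549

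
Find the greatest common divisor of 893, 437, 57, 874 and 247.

19

gcd(893, 437): 893 = 2·437 + 19; 437 = 23·19 + 0 → 19
gcd(19, 57): 57 = 3·19 + 0 → 19
gcd(19, 874): 874 = 46·19 + 0 → 19
gcd(19, 247): 247 = 13·19 + 0 → 19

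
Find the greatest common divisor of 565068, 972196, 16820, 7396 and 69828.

565068 = 2² · 3 · 7² · 31²; 972196 = 2² · 17² · 29²; 16820 = 2² · 5 · 29²; 7396 = 2² · 43²; 69828 = 2² · 3 · 11 · 23²
gcd takes min exponent of each prime: 2² = 4

4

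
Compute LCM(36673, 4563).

990171

36673 = 7 · 13² · 31; 4563 = 3³ · 13²
max exponents: 3³ · 7 · 13² · 31 = 990171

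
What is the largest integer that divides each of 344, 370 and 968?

gcd(344, 370): 370 = 1·344 + 26; 344 = 13·26 + 6; 26 = 4·6 + 2; 6 = 3·2 + 0 → 2
gcd(2, 968): 968 = 484·2 + 0 → 2

2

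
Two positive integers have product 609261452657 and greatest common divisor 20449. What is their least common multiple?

Since gcd(p,q)·lcm(p,q) = pq, lcm = 609261452657/20449 = 29794193.

29794193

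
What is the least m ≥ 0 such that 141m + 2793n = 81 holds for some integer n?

gcd(141, 2793) = 3 (Euclid: 2793 = 19·141 + 114; 141 = 1·114 + 27; 114 = 4·27 + 6; 27 = 4·6 + 3; 6 = 2·3 + 0), and 3 | 81.
Extended Euclid: 141·(416) + 2793·(-21) = 3. Scale by 27: m₀ = 11232.
General solution m = m₀ + 931t; reducing mod 931 gives m = 60 (and n = -3).

60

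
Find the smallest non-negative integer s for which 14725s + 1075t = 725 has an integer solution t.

11

Euclid: 14725 = 13·1075 + 750; 1075 = 1·750 + 325; 750 = 2·325 + 100; 325 = 3·100 + 25; 100 = 4·25 + 0 → gcd = 25; 725 = 25·29.
Back-substitution yields 14725·(-10) + 1075·(137) = 25, so one solution is s = -10·29 = -290, t = 137·29 = 3973.
Solutions in s differ by 1075/25 = 43; the one in [0, 43) is -290 mod 43 = 11.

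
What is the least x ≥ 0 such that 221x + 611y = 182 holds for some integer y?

34

gcd(221, 611) = 13 (Euclid: 611 = 2·221 + 169; 221 = 1·169 + 52; 169 = 3·52 + 13; 52 = 4·13 + 0), and 13 | 182.
Extended Euclid: 221·(-11) + 611·(4) = 13. Scale by 14: x₀ = -154.
General solution x = x₀ + 47t; reducing mod 47 gives x = 34 (and y = -12).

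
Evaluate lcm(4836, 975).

4836 = 2² · 3 · 13 · 31; 975 = 3 · 5² · 13
max exponents: 2² · 3 · 5² · 13 · 31 = 120900

120900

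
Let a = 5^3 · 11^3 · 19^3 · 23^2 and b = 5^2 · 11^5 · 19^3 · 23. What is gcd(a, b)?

min exponent per shared prime: 5^2 · 11^3 · 19^3 · 23 = 5249364175

5249364175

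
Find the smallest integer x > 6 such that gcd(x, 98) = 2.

8

Multiples of 2 above 6: 2·4, 2·5, … . Need the cofactor coprime to 98/2 = 49.
Checking s = 4, 5, … the first with gcd(s, 49) = 1 is s = 4, giving 8.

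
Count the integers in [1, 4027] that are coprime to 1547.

1547 = 7·13·17. Inclusion–exclusion on these primes:
4027 − ⌊4027/7⌋ − ⌊4027/13⌋ − ⌊4027/17⌋ + ⌊4027/91⌋ + ⌊4027/119⌋ + ⌊4027/221⌋ − ⌊4027/1547⌋ = 3000

3000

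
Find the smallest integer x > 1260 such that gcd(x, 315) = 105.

Multiples of 105 above 1260: 105·13, 105·14, … . Need the cofactor coprime to 315/105 = 3.
Checking s = 13, 14, … the first with gcd(s, 3) = 1 is s = 13, giving 1365.

1365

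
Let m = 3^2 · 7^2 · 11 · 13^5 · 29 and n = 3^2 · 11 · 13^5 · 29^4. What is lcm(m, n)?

max exponent per prime: 3^2 · 7^2 · 11 · 13^5 · 29^4 = 1273913757499383

1273913757499383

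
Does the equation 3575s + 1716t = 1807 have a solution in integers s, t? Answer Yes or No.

gcd(3575, 1716): 3575 = 2·1716 + 143; 1716 = 12·143 + 0 → 143
143 does not divide 1807, so a solution does not exist.

No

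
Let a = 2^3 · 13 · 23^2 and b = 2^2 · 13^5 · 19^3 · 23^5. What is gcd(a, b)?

min exponent per shared prime: 2^2 · 13 · 23^2 = 27508

27508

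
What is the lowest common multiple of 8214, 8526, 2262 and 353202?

6524700546

lcm(8214, 8526) = 8214·8526/gcd = 70032564/6 = 11672094
lcm(11672094, 2262) = 11672094·2262/gcd = 26402276628/174 = 151737222
lcm(151737222, 353202) = 151737222·353202/gcd = 53593890284844/8214 = 6524700546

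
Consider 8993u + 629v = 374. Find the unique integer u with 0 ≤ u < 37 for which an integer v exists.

2

Euclid: 8993 = 14·629 + 187; 629 = 3·187 + 68; 187 = 2·68 + 51; 68 = 1·51 + 17; 51 = 3·17 + 0 → gcd = 17; 374 = 17·22.
Back-substitution yields 8993·(-10) + 629·(143) = 17, so one solution is u = -10·22 = -220, v = 143·22 = 3146.
Solutions in u differ by 629/17 = 37; the one in [0, 37) is -220 mod 37 = 2.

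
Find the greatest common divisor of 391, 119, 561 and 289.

17

391 = 17 · 23; 119 = 7 · 17; 561 = 3 · 11 · 17; 289 = 17²
gcd takes min exponent of each prime: 17 = 17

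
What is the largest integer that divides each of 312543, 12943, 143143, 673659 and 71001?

gcd(312543, 12943): 312543 = 24·12943 + 1911; 12943 = 6·1911 + 1477; 1911 = 1·1477 + 434; 1477 = 3·434 + 175; 434 = 2·175 + 84; 175 = 2·84 + 7; 84 = 12·7 + 0 → 7
gcd(7, 143143): 143143 = 20449·7 + 0 → 7
gcd(7, 673659): 673659 = 96237·7 + 0 → 7
gcd(7, 71001): 71001 = 10143·7 + 0 → 7

7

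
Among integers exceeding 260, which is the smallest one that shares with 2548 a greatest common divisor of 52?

Multiples of 52 above 260: 52·6, 52·7, … . Need the cofactor coprime to 2548/52 = 49.
Checking s = 6, 7, … the first with gcd(s, 49) = 1 is s = 6, giving 312.

312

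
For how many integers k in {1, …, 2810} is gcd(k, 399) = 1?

399 = 3·7·19. Inclusion–exclusion on these primes:
2810 − ⌊2810/3⌋ − ⌊2810/7⌋ − ⌊2810/19⌋ + ⌊2810/21⌋ + ⌊2810/57⌋ + ⌊2810/133⌋ − ⌊2810/399⌋ = 1522

1522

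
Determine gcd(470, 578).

Euclid: 578 = 1·470 + 108; 470 = 4·108 + 38; 108 = 2·38 + 32; 38 = 1·32 + 6; 32 = 5·6 + 2; 6 = 3·2 + 0. Last nonzero remainder: 2.

2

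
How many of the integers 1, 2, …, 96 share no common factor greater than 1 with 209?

83

209 = 11·19. Inclusion–exclusion on these primes:
96 − ⌊96/11⌋ − ⌊96/19⌋ + ⌊96/209⌋ = 83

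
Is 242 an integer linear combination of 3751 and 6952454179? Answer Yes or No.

By Bézout, 3751p + 6952454179q = 242 has integer solutions iff gcd(3751, 6952454179) | 242.
Euclid: 6952454179 = 1853493·3751 + 1936; 3751 = 1·1936 + 1815; 1936 = 1·1815 + 121; 1815 = 15·121 + 0. gcd = 121; 242 mod 121 = 0. Yes.

Yes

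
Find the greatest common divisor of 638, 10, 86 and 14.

2

gcd(638, 10): 638 = 63·10 + 8; 10 = 1·8 + 2; 8 = 4·2 + 0 → 2
gcd(2, 86): 86 = 43·2 + 0 → 2
gcd(2, 14): 14 = 7·2 + 0 → 2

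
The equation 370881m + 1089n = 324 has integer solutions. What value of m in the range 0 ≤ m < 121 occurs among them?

Euclid: 370881 = 340·1089 + 621; 1089 = 1·621 + 468; 621 = 1·468 + 153; 468 = 3·153 + 9; 153 = 17·9 + 0 → gcd = 9; 324 = 9·36.
Back-substitution yields 370881·(-7) + 1089·(2384) = 9, so one solution is m = -7·36 = -252, n = 2384·36 = 85824.
Solutions in m differ by 1089/9 = 121; the one in [0, 121) is -252 mod 121 = 111.

111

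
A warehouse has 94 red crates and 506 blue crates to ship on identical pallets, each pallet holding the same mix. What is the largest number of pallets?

2

94 = 2 · 47
506 = 2 · 11 · 23
Common: 2 = 2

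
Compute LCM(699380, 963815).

466486460

gcd first: 963815 = 1·699380 + 264435; 699380 = 2·264435 + 170510; 264435 = 1·170510 + 93925; 170510 = 1·93925 + 76585; 93925 = 1·76585 + 17340; 76585 = 4·17340 + 7225; 17340 = 2·7225 + 2890; 7225 = 2·2890 + 1445; 2890 = 2·1445 + 0 → gcd = 1445
lcm = 699380·963815/gcd = 674072934700/1445 = 466486460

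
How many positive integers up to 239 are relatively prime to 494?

Prime factors of 494: 2, 13, 19. Count integers ≤ 239 divisible by none of them.
By inclusion–exclusion: 239 − ⌊239/2⌋ − ⌊239/13⌋ − ⌊239/19⌋ + ⌊239/26⌋ + ⌊239/38⌋ + ⌊239/247⌋ − ⌊239/494⌋ = 105.

105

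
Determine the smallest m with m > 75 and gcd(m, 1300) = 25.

125

Multiples of 25 above 75: 25·4, 25·5, … . Need the cofactor coprime to 1300/25 = 52.
Checking s = 4, 5, … the first with gcd(s, 52) = 1 is s = 5, giving 125.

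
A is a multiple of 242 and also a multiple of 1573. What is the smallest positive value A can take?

3146

242 = 2 · 11²; 1573 = 11² · 13
max exponents: 2 · 11² · 13 = 3146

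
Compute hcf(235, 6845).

235 = 5 · 47
6845 = 5 · 37²
Common: 5 = 5

5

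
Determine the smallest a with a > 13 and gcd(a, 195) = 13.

gcd(a, 195) = 13 forces 13 | a; write a = 13s. Then gcd(13s, 13·15) = 13·gcd(s, 15), so need gcd(s, 15) = 1.
13s > 13 gives s ≥ 2. The least s ≥ 2 coprime to 15 is 2, so a = 13·2 = 26.

26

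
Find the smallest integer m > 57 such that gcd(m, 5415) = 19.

76

5415 = 19·285. Any m with gcd(m, 5415) = 19 is a multiple of 19, say 19s, with s coprime to 285.
Need s > 57/19, so s ≥ 4. First s ≥ 4 with gcd(s, 285) = 1 is s = 4. Thus m = 19·4 = 76.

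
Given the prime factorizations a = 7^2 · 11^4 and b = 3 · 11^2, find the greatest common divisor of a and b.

121

min exponent per shared prime: 11^2 = 121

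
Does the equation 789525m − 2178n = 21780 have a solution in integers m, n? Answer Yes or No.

By Bézout, 789525m − 2178n = 21780 has integer solutions iff gcd(789525, 2178) | 21780.
Euclid: 789525 = 362·2178 + 1089; 2178 = 2·1089 + 0. gcd = 1089; 21780 mod 1089 = 0. Yes.

Yes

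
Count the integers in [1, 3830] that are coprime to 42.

42 = 2·3·7. Inclusion–exclusion on these primes:
3830 − ⌊3830/2⌋ − ⌊3830/3⌋ − ⌊3830/7⌋ + ⌊3830/6⌋ + ⌊3830/14⌋ + ⌊3830/21⌋ − ⌊3830/42⌋ = 1094

1094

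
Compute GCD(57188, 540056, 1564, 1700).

57188 = 2² · 17 · 29²; 540056 = 2³ · 11 · 17 · 19²; 1564 = 2² · 17 · 23; 1700 = 2² · 5² · 17
gcd takes min exponent of each prime: 2² · 17 = 68

68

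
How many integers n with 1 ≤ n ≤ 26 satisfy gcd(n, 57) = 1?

Prime factors of 57: 3, 19. Count integers ≤ 26 divisible by none of them.
By inclusion–exclusion: 26 − ⌊26/3⌋ − ⌊26/19⌋ + ⌊26/57⌋ = 17.

17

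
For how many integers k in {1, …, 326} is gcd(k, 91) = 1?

258

91 = 7·13. Inclusion–exclusion on these primes:
326 − ⌊326/7⌋ − ⌊326/13⌋ + ⌊326/91⌋ = 258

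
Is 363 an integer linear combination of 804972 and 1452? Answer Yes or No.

No

By Bézout, 804972s + 1452t = 363 has integer solutions iff gcd(804972, 1452) | 363.
Euclid: 804972 = 554·1452 + 564; 1452 = 2·564 + 324; 564 = 1·324 + 240; 324 = 1·240 + 84; 240 = 2·84 + 72; 84 = 1·72 + 12; 72 = 6·12 + 0. gcd = 12; 363 mod 12 = 3. No.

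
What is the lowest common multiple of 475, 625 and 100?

475 = 5² · 19; 625 = 5⁴; 100 = 2² · 5²
lcm takes max exponent of each prime: 2² · 5⁴ · 19 = 47500

47500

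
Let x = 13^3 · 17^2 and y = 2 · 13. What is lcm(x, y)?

max exponent per prime: 2 · 13^3 · 17^2 = 1269866

1269866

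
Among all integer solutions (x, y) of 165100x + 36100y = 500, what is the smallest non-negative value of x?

7

Reduce mod 36100: 165100x ≡ 500 (mod 36100). With g = gcd(165100, 36100) = 100 dividing 500, divide through: 1651x ≡ 5 (mod 361).
Since gcd(1651, 361) = 1, x ≡ 5·(1651)⁻¹ ≡ 7 (mod 361). Smallest non-negative: 7.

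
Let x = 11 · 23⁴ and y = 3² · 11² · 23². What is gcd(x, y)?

min exponent per shared prime: 11 · 23² = 5819

5819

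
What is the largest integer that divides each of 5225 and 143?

Euclid: 5225 = 36·143 + 77; 143 = 1·77 + 66; 77 = 1·66 + 11; 66 = 6·11 + 0. Last nonzero remainder: 11.

11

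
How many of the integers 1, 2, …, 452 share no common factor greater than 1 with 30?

121

Prime factors of 30: 2, 3, 5. Count integers ≤ 452 divisible by none of them.
By inclusion–exclusion: 452 − ⌊452/2⌋ − ⌊452/3⌋ − ⌊452/5⌋ + ⌊452/6⌋ + ⌊452/10⌋ + ⌊452/15⌋ − ⌊452/30⌋ = 121.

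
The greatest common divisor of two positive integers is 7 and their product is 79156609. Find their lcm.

Since gcd(m,n)·lcm(m,n) = mn, lcm = 79156609/7 = 11308087.

11308087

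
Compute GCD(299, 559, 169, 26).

13

gcd(299, 559): 559 = 1·299 + 260; 299 = 1·260 + 39; 260 = 6·39 + 26; 39 = 1·26 + 13; 26 = 2·13 + 0 → 13
gcd(13, 169): 169 = 13·13 + 0 → 13
gcd(13, 26): 26 = 2·13 + 0 → 13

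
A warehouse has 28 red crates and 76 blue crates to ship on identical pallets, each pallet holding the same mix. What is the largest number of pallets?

4

28 = 2² · 7
76 = 2² · 19
Common: 2² = 4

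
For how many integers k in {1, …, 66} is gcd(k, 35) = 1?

35 = 5·7. Inclusion–exclusion on these primes:
66 − ⌊66/5⌋ − ⌊66/7⌋ + ⌊66/35⌋ = 45

45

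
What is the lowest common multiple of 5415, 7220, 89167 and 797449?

11818194180

5415 = 3 · 5 · 19²; 7220 = 2² · 5 · 19²; 89167 = 13 · 19³; 797449 = 19² · 47²
lcm takes max exponent of each prime: 2² · 3 · 5 · 13 · 19³ · 47² = 11818194180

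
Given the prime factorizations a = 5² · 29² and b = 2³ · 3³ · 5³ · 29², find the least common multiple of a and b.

max exponent per prime: 2³ · 3³ · 5³ · 29² = 22707000

22707000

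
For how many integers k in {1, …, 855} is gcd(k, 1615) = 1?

610

1615 = 5·17·19. Inclusion–exclusion on these primes:
855 − ⌊855/5⌋ − ⌊855/17⌋ − ⌊855/19⌋ + ⌊855/85⌋ + ⌊855/95⌋ + ⌊855/323⌋ − ⌊855/1615⌋ = 610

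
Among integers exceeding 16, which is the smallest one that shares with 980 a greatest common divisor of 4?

gcd(t, 980) = 4 forces 4 | t; write t = 4s. Then gcd(4s, 4·245) = 4·gcd(s, 245), so need gcd(s, 245) = 1.
4s > 16 gives s ≥ 5. The least s ≥ 5 coprime to 245 is 6, so t = 4·6 = 24.

24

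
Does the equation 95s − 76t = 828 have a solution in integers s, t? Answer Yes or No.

By Bézout, 95s − 76t = 828 has integer solutions iff gcd(95, 76) | 828.
Euclid: 95 = 1·76 + 19; 76 = 4·19 + 0. gcd = 19; 828 mod 19 = 11. No.

No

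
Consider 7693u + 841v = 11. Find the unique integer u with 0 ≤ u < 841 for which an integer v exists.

Reduce mod 841: 7693u ≡ 11 (mod 841). With g = gcd(7693, 841) = 1 dividing 11, divide through: 7693u ≡ 11 (mod 841).
Since gcd(7693, 841) = 1, u ≡ 11·(7693)⁻¹ ≡ 34 (mod 841). Smallest non-negative: 34.

34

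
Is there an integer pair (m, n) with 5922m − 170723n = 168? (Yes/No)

Yes

By Bézout, 5922m − 170723n = 168 has integer solutions iff gcd(5922, 170723) | 168.
Euclid: 170723 = 28·5922 + 4907; 5922 = 1·4907 + 1015; 4907 = 4·1015 + 847; 1015 = 1·847 + 168; 847 = 5·168 + 7; 168 = 24·7 + 0. gcd = 7; 168 mod 7 = 0. Yes.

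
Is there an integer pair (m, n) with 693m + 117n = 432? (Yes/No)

gcd(693, 117): 693 = 5·117 + 108; 117 = 1·108 + 9; 108 = 12·9 + 0 → 9
9 divides 432, so a solution exists.

Yes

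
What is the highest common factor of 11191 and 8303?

11191 = 19² · 31
8303 = 19² · 23
Common: 19² = 361

361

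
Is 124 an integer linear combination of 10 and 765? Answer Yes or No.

By Bézout, 10p − 765q = 124 has integer solutions iff gcd(10, 765) | 124.
Euclid: 765 = 76·10 + 5; 10 = 2·5 + 0. gcd = 5; 124 mod 5 = 4. No.

No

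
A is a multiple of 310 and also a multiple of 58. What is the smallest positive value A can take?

8990

gcd first: 310 = 5·58 + 20; 58 = 2·20 + 18; 20 = 1·18 + 2; 18 = 9·2 + 0 → gcd = 2
lcm = 310·58/gcd = 17980/2 = 8990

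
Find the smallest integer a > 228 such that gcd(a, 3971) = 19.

247

Multiples of 19 above 228: 19·13, 19·14, … . Need the cofactor coprime to 3971/19 = 209.
Checking s = 13, 14, … the first with gcd(s, 209) = 1 is s = 13, giving 247.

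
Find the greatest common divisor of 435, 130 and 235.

5

435 = 3 · 5 · 29; 130 = 2 · 5 · 13; 235 = 5 · 47
gcd takes min exponent of each prime: 5 = 5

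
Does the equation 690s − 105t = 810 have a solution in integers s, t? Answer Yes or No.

Yes

By Bézout, 690s − 105t = 810 has integer solutions iff gcd(690, 105) | 810.
Euclid: 690 = 6·105 + 60; 105 = 1·60 + 45; 60 = 1·45 + 15; 45 = 3·15 + 0. gcd = 15; 810 mod 15 = 0. Yes.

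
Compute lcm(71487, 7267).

gcd first: 71487 = 9·7267 + 6084; 7267 = 1·6084 + 1183; 6084 = 5·1183 + 169; 1183 = 7·169 + 0 → gcd = 169
lcm = 71487·7267/gcd = 519496029/169 = 3073941

3073941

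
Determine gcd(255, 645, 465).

255 = 3 · 5 · 17; 645 = 3 · 5 · 43; 465 = 3 · 5 · 31
gcd takes min exponent of each prime: 3 · 5 = 15

15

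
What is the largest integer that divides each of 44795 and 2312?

289

Euclid: 44795 = 19·2312 + 867; 2312 = 2·867 + 578; 867 = 1·578 + 289; 578 = 2·289 + 0. Last nonzero remainder: 289.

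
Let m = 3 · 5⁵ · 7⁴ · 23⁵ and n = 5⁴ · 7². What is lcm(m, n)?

144878058215625

max exponent per prime: 3 · 5⁵ · 7⁴ · 23⁵ = 144878058215625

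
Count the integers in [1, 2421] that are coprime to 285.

1223

Prime factors of 285: 3, 5, 19. Count integers ≤ 2421 divisible by none of them.
By inclusion–exclusion: 2421 − ⌊2421/3⌋ − ⌊2421/5⌋ − ⌊2421/19⌋ + ⌊2421/15⌋ + ⌊2421/57⌋ + ⌊2421/95⌋ − ⌊2421/285⌋ = 1223.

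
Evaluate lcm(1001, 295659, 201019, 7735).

lcm(1001, 295659) = 1001·295659/gcd = 295954659/91 = 3252249
lcm(3252249, 201019) = 3252249·201019/gcd = 653763841731/91 = 7184218041
lcm(7184218041, 7735) = 7184218041·7735/gcd = 55569926547135/91 = 610658533485

610658533485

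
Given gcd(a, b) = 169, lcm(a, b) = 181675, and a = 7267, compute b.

4225

Using ab = gcd(a,b)·lcm(a,b) = 169·181675 = 30703075, we get b = 30703075/7267 = 4225.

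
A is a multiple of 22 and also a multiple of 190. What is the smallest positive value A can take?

2090

22 = 2 · 11; 190 = 2 · 5 · 19
max exponents: 2 · 5 · 11 · 19 = 2090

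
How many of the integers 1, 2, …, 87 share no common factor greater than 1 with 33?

33 = 3·11. Inclusion–exclusion on these primes:
87 − ⌊87/3⌋ − ⌊87/11⌋ + ⌊87/33⌋ = 53

53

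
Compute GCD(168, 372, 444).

168 = 2³ · 3 · 7; 372 = 2² · 3 · 31; 444 = 2² · 3 · 37
gcd takes min exponent of each prime: 2² · 3 = 12

12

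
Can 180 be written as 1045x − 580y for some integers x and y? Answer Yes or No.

Yes

By Bézout, 1045x − 580y = 180 has integer solutions iff gcd(1045, 580) | 180.
Euclid: 1045 = 1·580 + 465; 580 = 1·465 + 115; 465 = 4·115 + 5; 115 = 23·5 + 0. gcd = 5; 180 mod 5 = 0. Yes.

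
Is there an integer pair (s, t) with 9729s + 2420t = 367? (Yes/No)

gcd(9729, 2420): 9729 = 4·2420 + 49; 2420 = 49·49 + 19; 49 = 2·19 + 11; 19 = 1·11 + 8; 11 = 1·8 + 3; 8 = 2·3 + 2; 3 = 1·2 + 1; 2 = 2·1 + 0 → 1
1 divides 367, so a solution exists.

Yes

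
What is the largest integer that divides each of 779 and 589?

19

779 = 19 · 41
589 = 19 · 31
Common: 19 = 19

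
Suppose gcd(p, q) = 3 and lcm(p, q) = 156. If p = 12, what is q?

p·q = gcd·lcm = 3·156 = 468, so q = 468/12 = 39.

39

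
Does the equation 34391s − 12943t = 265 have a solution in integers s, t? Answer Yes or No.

gcd(34391, 12943): 34391 = 2·12943 + 8505; 12943 = 1·8505 + 4438; 8505 = 1·4438 + 4067; 4438 = 1·4067 + 371; 4067 = 10·371 + 357; 371 = 1·357 + 14; 357 = 25·14 + 7; 14 = 2·7 + 0 → 7
7 does not divide 265, so a solution does not exist.

No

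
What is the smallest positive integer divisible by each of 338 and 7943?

15886

gcd first: 7943 = 23·338 + 169; 338 = 2·169 + 0 → gcd = 169
lcm = 338·7943/gcd = 2684734/169 = 15886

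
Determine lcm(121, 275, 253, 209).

1321925

lcm(121, 275) = 121·275/gcd = 33275/11 = 3025
lcm(3025, 253) = 3025·253/gcd = 765325/11 = 69575
lcm(69575, 209) = 69575·209/gcd = 14541175/11 = 1321925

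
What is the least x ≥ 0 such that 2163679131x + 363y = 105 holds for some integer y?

118

gcd(2163679131, 363) = 3 (Euclid: 2163679131 = 5960548·363 + 207; 363 = 1·207 + 156; 207 = 1·156 + 51; 156 = 3·51 + 3; 51 = 17·3 + 0), and 3 | 105.
Extended Euclid: 2163679131·(-7) + 363·(41723840) = 3. Scale by 35: x₀ = -245.
General solution x = x₀ + 121t; reducing mod 121 gives x = 118 (and y = -703344731).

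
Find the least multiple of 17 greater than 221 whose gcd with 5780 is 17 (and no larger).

323

Multiples of 17 above 221: 17·14, 17·15, … . Need the cofactor coprime to 5780/17 = 340.
Checking s = 14, 15, … the first with gcd(s, 340) = 1 is s = 19, giving 323.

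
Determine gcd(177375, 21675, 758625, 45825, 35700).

75

gcd(177375, 21675): 177375 = 8·21675 + 3975; 21675 = 5·3975 + 1800; 3975 = 2·1800 + 375; 1800 = 4·375 + 300; 375 = 1·300 + 75; 300 = 4·75 + 0 → 75
gcd(75, 758625): 758625 = 10115·75 + 0 → 75
gcd(75, 45825): 45825 = 611·75 + 0 → 75
gcd(75, 35700): 35700 = 476·75 + 0 → 75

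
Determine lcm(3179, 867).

9537

gcd first: 3179 = 3·867 + 578; 867 = 1·578 + 289; 578 = 2·289 + 0 → gcd = 289
lcm = 3179·867/gcd = 2756193/289 = 9537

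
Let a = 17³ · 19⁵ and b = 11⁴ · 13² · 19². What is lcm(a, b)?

30100396342911323

max exponent per prime: 11⁴ · 13² · 17³ · 19⁵ = 30100396342911323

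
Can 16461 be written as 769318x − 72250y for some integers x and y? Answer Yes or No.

By Bézout, 769318x − 72250y = 16461 has integer solutions iff gcd(769318, 72250) | 16461.
Euclid: 769318 = 10·72250 + 46818; 72250 = 1·46818 + 25432; 46818 = 1·25432 + 21386; 25432 = 1·21386 + 4046; 21386 = 5·4046 + 1156; 4046 = 3·1156 + 578; 1156 = 2·578 + 0. gcd = 578; 16461 mod 578 = 277. No.

No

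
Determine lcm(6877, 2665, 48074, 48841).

19586687182010

6877 = 13 · 23²; 2665 = 5 · 13 · 41; 48074 = 2 · 13 · 43²; 48841 = 13² · 17²
lcm takes max exponent of each prime: 2 · 5 · 13² · 17² · 23² · 41 · 43² = 19586687182010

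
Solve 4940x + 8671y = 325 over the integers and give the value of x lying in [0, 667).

395

Reduce mod 8671: 4940x ≡ 325 (mod 8671). With g = gcd(4940, 8671) = 13 dividing 325, divide through: 380x ≡ 25 (mod 667).
Since gcd(380, 667) = 1, x ≡ 25·(380)⁻¹ ≡ 395 (mod 667). Smallest non-negative: 395.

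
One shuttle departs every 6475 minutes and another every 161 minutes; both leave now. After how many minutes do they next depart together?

6475 = 5² · 7 · 37; 161 = 7 · 23
max exponents: 5² · 7 · 23 · 37 = 148925

148925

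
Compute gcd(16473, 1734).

867

16473 = 3 · 17² · 19
1734 = 2 · 3 · 17²
Common: 3 · 17² = 867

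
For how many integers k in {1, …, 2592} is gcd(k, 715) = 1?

1741

715 = 5·11·13. Inclusion–exclusion on these primes:
2592 − ⌊2592/5⌋ − ⌊2592/11⌋ − ⌊2592/13⌋ + ⌊2592/55⌋ + ⌊2592/65⌋ + ⌊2592/143⌋ − ⌊2592/715⌋ = 1741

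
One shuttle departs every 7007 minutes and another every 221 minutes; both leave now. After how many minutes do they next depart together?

gcd first: 7007 = 31·221 + 156; 221 = 1·156 + 65; 156 = 2·65 + 26; 65 = 2·26 + 13; 26 = 2·13 + 0 → gcd = 13
lcm = 7007·221/gcd = 1548547/13 = 119119

119119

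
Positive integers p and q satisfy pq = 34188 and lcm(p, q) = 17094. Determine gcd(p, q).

2

From gcd × lcm = pq: gcd = 34188 / 17094 = 2.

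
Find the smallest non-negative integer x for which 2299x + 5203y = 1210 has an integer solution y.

Reduce mod 5203: 2299x ≡ 1210 (mod 5203). With g = gcd(2299, 5203) = 121 dividing 1210, divide through: 19x ≡ 10 (mod 43).
Since gcd(19, 43) = 1, x ≡ 10·(19)⁻¹ ≡ 39 (mod 43). Smallest non-negative: 39.

39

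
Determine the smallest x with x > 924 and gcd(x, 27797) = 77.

27797 = 77·361. Any x with gcd(x, 27797) = 77 is a multiple of 77, say 77s, with s coprime to 361.
Need s > 924/77, so s ≥ 13. First s ≥ 13 with gcd(s, 361) = 1 is s = 13. Thus x = 77·13 = 1001.

1001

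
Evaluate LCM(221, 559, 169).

123539

221 = 13 · 17; 559 = 13 · 43; 169 = 13²
lcm takes max exponent of each prime: 13² · 17 · 43 = 123539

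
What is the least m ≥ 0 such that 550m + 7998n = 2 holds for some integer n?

3650

Euclid: 7998 = 14·550 + 298; 550 = 1·298 + 252; 298 = 1·252 + 46; 252 = 5·46 + 22; 46 = 2·22 + 2; 22 = 11·2 + 0 → gcd = 2; 2 = 2·1.
Back-substitution yields 550·(-349) + 7998·(24) = 2, so one solution is m = -349·1 = -349, n = 24·1 = 24.
Solutions in m differ by 7998/2 = 3999; the one in [0, 3999) is -349 mod 3999 = 3650.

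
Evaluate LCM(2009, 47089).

1930649

gcd first: 47089 = 23·2009 + 882; 2009 = 2·882 + 245; 882 = 3·245 + 147; 245 = 1·147 + 98; 147 = 1·98 + 49; 98 = 2·49 + 0 → gcd = 49
lcm = 2009·47089/gcd = 94601801/49 = 1930649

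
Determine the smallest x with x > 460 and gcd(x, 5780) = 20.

480

Multiples of 20 above 460: 20·24, 20·25, … . Need the cofactor coprime to 5780/20 = 289.
Checking s = 24, 25, … the first with gcd(s, 289) = 1 is s = 24, giving 480.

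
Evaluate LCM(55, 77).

385

55 = 5 · 11; 77 = 7 · 11
max exponents: 5 · 7 · 11 = 385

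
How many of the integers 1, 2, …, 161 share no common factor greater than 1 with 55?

55 = 5·11. Inclusion–exclusion on these primes:
161 − ⌊161/5⌋ − ⌊161/11⌋ + ⌊161/55⌋ = 117

117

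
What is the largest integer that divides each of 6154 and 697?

6154 = 2 · 17 · 181
697 = 17 · 41
Common: 17 = 17

17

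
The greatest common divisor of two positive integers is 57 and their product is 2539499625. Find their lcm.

Since gcd(m,n)·lcm(m,n) = mn, lcm = 2539499625/57 = 44552625.

44552625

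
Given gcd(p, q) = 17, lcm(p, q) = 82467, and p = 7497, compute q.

187

Using pq = gcd(p,q)·lcm(p,q) = 17·82467 = 1401939, we get q = 1401939/7497 = 187.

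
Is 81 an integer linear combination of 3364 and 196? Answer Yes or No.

No

gcd(3364, 196): 3364 = 17·196 + 32; 196 = 6·32 + 4; 32 = 8·4 + 0 → 4
4 does not divide 81, so a solution does not exist.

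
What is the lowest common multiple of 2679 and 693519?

32595393

2679 = 3 · 19 · 47; 693519 = 3 · 19 · 23³
max exponents: 3 · 19 · 23³ · 47 = 32595393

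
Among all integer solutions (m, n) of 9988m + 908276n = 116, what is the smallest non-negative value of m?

81934

Reduce mod 908276: 9988m ≡ 116 (mod 908276). With g = gcd(9988, 908276) = 4 dividing 116, divide through: 2497m ≡ 29 (mod 227069).
Since gcd(2497, 227069) = 1, m ≡ 29·(2497)⁻¹ ≡ 81934 (mod 227069). Smallest non-negative: 81934.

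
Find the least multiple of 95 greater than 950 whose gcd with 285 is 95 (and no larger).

1045

gcd(k, 285) = 95 forces 95 | k; write k = 95s. Then gcd(95s, 95·3) = 95·gcd(s, 3), so need gcd(s, 3) = 1.
95s > 950 gives s ≥ 11. The least s ≥ 11 coprime to 3 is 11, so k = 95·11 = 1045.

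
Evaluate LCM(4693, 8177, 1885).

428025065

lcm(4693, 8177) = 4693·8177/gcd = 38374661/13 = 2951897
lcm(2951897, 1885) = 2951897·1885/gcd = 5564325845/13 = 428025065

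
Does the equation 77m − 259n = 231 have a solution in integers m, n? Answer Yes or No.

gcd(77, 259): 259 = 3·77 + 28; 77 = 2·28 + 21; 28 = 1·21 + 7; 21 = 3·7 + 0 → 7
7 divides 231, so a solution exists.

Yes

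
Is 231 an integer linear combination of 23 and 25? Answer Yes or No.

By Bézout, 23u + 25v = 231 has integer solutions iff gcd(23, 25) | 231.
Euclid: 25 = 1·23 + 2; 23 = 11·2 + 1; 2 = 2·1 + 0. gcd = 1; 231 mod 1 = 0. Yes.

Yes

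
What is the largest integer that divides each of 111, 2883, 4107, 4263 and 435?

gcd(111, 2883): 2883 = 25·111 + 108; 111 = 1·108 + 3; 108 = 36·3 + 0 → 3
gcd(3, 4107): 4107 = 1369·3 + 0 → 3
gcd(3, 4263): 4263 = 1421·3 + 0 → 3
gcd(3, 435): 435 = 145·3 + 0 → 3

3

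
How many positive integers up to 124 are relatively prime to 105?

105 = 3·5·7. Inclusion–exclusion on these primes:
124 − ⌊124/3⌋ − ⌊124/5⌋ − ⌊124/7⌋ + ⌊124/15⌋ + ⌊124/21⌋ + ⌊124/35⌋ − ⌊124/105⌋ = 57

57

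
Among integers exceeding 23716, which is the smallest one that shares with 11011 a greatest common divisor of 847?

24563

gcd(t, 11011) = 847 forces 847 | t; write t = 847s. Then gcd(847s, 847·13) = 847·gcd(s, 13), so need gcd(s, 13) = 1.
847s > 23716 gives s ≥ 29. The least s ≥ 29 coprime to 13 is 29, so t = 847·29 = 24563.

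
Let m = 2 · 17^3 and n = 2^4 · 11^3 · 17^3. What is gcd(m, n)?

9826

min exponent per shared prime: 2 · 17^3 = 9826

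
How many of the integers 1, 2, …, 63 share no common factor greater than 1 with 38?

30

38 = 2·19. Inclusion–exclusion on these primes:
63 − ⌊63/2⌋ − ⌊63/19⌋ + ⌊63/38⌋ = 30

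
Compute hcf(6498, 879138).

Euclid: 879138 = 135·6498 + 1908; 6498 = 3·1908 + 774; 1908 = 2·774 + 360; 774 = 2·360 + 54; 360 = 6·54 + 36; 54 = 1·36 + 18; 36 = 2·18 + 0. Last nonzero remainder: 18.

18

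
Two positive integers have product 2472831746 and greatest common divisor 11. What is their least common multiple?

224802886

gcd·lcm = product, so lcm = 2472831746/11 = 224802886.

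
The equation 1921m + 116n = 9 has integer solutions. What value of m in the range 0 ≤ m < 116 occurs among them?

Euclid: 1921 = 16·116 + 65; 116 = 1·65 + 51; 65 = 1·51 + 14; 51 = 3·14 + 9; 14 = 1·9 + 5; 9 = 1·5 + 4; 5 = 1·4 + 1; 4 = 4·1 + 0 → gcd = 1; 9 = 1·9.
Back-substitution yields 1921·(25) + 116·(-414) = 1, so one solution is m = 25·9 = 225, n = -414·9 = -3726.
Solutions in m differ by 116/1 = 116; the one in [0, 116) is 225 mod 116 = 109.

109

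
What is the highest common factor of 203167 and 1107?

1

Euclid: 203167 = 183·1107 + 586; 1107 = 1·586 + 521; 586 = 1·521 + 65; 521 = 8·65 + 1; 65 = 65·1 + 0. Last nonzero remainder: 1.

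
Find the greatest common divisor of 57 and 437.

Euclid: 437 = 7·57 + 38; 57 = 1·38 + 19; 38 = 2·19 + 0. Last nonzero remainder: 19.

19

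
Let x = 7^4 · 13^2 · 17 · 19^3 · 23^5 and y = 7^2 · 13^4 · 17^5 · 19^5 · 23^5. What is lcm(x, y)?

1551734303624707190911657189

max exponent per prime: 7^4 · 13^4 · 17^5 · 19^5 · 23^5 = 1551734303624707190911657189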